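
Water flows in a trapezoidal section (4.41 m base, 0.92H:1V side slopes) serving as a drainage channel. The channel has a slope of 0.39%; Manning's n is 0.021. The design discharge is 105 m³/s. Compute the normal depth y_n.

Manning's equation rearranged: A R^(2/3) = nQ / (1·√S) = 0.021 × 105 / (√0.0039) = 35.31.
Trying y = 3.58 m: A R^(2/3) = 43.05 — high.
Trying y = 2.71 m: A R^(2/3) = 25.47 — low.
Trying y = 3.23 m: A R^(2/3) = 35.38 — ≈ 35.31.

y_n = 3.23 m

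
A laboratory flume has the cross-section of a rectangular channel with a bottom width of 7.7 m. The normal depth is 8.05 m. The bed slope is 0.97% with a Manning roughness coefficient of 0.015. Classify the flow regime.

supercritical

Flow area A = b·y = 7.7 × 8.05 = 61.99 m². Wetted perimeter P = b + 2y = 7.7 + 2×8.05 = 23.8 m.
Hydraulic radius R = A/P = 61.99/23.8 = 2.604 m.
V = (1/n) R^(2/3) √S = (1/0.015) × 2.604^(2/3) × √0.0097 = 12.43 m/s. Hydraulic depth D_h = A/T = 61.99/7.7 = 8.05 m.
Froude number Fr = V/√(g·D_h) = 12.43/√(9.81×8.05) = 1.4, which is greater than 1, so the flow is supercritical.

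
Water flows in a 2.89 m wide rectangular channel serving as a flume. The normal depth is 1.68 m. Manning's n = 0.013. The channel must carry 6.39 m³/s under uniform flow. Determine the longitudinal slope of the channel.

S = 0.00041

Flow area A = b·y = 2.89 × 1.68 = 4.855 m². Wetted perimeter P = b + 2y = 2.89 + 2×1.68 = 6.25 m.
Hydraulic radius R = A/P = 4.855/6.25 = 0.7768 m.
From Manning's equation, S = [nQ / (1 A R^(2/3))]² = [0.013 × 6.39 / (1 × 4.855 × 0.7768^(2/3))]² = 0.00041.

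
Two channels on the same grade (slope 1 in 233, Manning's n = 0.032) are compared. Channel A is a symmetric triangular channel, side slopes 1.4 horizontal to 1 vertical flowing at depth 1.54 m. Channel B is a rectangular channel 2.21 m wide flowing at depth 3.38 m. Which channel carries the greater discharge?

Channel A: For a triangular section with side slope z = 1.4: A = zy² = 1.4×1.54² = 3.32 m²; P = 2y√(1+z²) = 2×1.54×1.72 = 5.299 m. Hydraulic radius R = A/P = 3.32/5.299 = 0.6266 m. Q_A = (1/0.032)·3.32·0.6266^(2/3)·√0.004292 = 4.977 m³/s.
Channel B: Flow area A = b·y = 2.21 × 3.38 = 7.47 m². Wetted perimeter P = b + 2y = 2.21 + 2×3.38 = 8.97 m. Hydraulic radius R = A/P = 7.47/8.97 = 0.8328 m. Q_B = (1/0.032)·7.47·0.8328^(2/3)·√0.004292 = 13.54 m³/s.
Q_A = 4.977 m³/s vs Q_B = 13.54 m³/s, so channel B carries more.

channel B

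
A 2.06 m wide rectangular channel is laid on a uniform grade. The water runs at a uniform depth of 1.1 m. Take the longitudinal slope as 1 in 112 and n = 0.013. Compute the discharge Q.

Flow area A = b·y = 2.06 × 1.1 = 2.266 m². Wetted perimeter P = b + 2y = 2.06 + 2×1.1 = 4.26 m.
Hydraulic radius R = A/P = 2.266/4.26 = 0.5319 m.
Manning's equation: Q = (1/n) A R^(2/3) S^(1/2) = (1/0.013) × 2.266 × 0.5319^(2/3) × 0.008929^(1/2) = 10.8 m³/s.

Q = 10.8 m³/s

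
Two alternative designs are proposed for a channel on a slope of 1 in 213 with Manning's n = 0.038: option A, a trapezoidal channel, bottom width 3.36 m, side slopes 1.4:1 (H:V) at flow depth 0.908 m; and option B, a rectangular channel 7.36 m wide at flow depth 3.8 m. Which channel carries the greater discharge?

Channel A: With bottom width b = 3.36 m and side slope z = 1.4: A = (b + zy)y = (3.36 + 1.4×0.908)×0.908 = 4.205 m²; P = b + 2y√(1+z²) = 3.36 + 2×0.908×1.72 = 6.484 m. Hydraulic radius R = A/P = 4.205/6.484 = 0.6485 m. Q_A = (1/0.038)·4.205·0.6485^(2/3)·√0.004695 = 5.681 m³/s.
Channel B: Flow area A = b·y = 7.36 × 3.8 = 27.97 m². Wetted perimeter P = b + 2y = 7.36 + 2×3.8 = 14.96 m. Hydraulic radius R = A/P = 27.97/14.96 = 1.87 m. Q_B = (1/0.038)·27.97·1.87^(2/3)·√0.004695 = 76.53 m³/s.
Q_A = 5.681 m³/s vs Q_B = 76.53 m³/s, so channel B carries more.

channel B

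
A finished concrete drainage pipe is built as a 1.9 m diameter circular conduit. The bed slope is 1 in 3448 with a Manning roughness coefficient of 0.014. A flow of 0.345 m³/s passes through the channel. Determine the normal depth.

Manning's equation rearranged: A R^(2/3) = nQ / (1·√S) = 0.014 × 0.345 / (√0.00029) = 0.2836.
Try y = 0.41 m: A R^(2/3) = 0.1762 — low.
Try y = 0.645 m: A R^(2/3) = 0.4284 — high.
Try y = 0.521 m: A R^(2/3) = 0.2837 — matches.

y_n = 0.521 m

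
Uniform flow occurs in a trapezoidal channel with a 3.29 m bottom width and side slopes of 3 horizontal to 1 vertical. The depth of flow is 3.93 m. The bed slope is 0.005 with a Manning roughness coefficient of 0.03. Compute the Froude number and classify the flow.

With bottom width b = 3.29 m and side slope z = 3: A = (b + zy)y = (3.29 + 3×3.93)×3.93 = 59.26 m²; P = b + 2y√(1+z²) = 3.29 + 2×3.93×3.162 = 28.15 m.
Hydraulic radius R = A/P = 59.26/28.15 = 2.106 m.
V = (1/n) R^(2/3) √S = (1/0.03) × 2.106^(2/3) × √0.005 = 3.872 m/s. Hydraulic depth D_h = A/T = 59.26/26.87 = 2.206 m.
Froude number Fr = V/√(g·D_h) = 3.872/√(9.81×2.206) = 0.832, which is less than 1, so the flow is subcritical.

subcritical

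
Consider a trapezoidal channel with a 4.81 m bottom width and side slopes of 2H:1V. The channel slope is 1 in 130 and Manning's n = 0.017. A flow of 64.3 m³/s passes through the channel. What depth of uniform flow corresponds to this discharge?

Manning's equation rearranged: A R^(2/3) = nQ / (1·√S) = 0.017 × 64.3 / (√0.007692) = 12.46.
Trying y = 1.9 m: A R^(2/3) = 18.77 — over.
Trying y = 1.25 m: A R^(2/3) = 8.382 — short.
Trying y = 1.54 m: A R^(2/3) = 12.46 — close enough.

y_n = 1.54 m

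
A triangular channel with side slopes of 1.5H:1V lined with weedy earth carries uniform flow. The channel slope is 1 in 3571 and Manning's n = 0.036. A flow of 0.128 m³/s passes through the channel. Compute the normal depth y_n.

y_n = 0.659 m

Manning's equation rearranged: A R^(2/3) = nQ / (1·√S) = 0.036 × 0.128 / (√0.00028) = 0.2754.
At y = 0.579 m: A R^(2/3) = 0.1947 — too small.
At y = 0.831 m: A R^(2/3) = 0.5102 — too large.
At y = 0.659 m: A R^(2/3) = 0.2749 — close enough.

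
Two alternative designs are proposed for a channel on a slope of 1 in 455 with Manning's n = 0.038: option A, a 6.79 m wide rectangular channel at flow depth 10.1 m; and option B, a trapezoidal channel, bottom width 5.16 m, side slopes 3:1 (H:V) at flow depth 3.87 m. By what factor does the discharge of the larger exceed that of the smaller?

1.17

Channel A: Flow area A = b·y = 6.79 × 10.1 = 68.58 m². Wetted perimeter P = b + 2y = 6.79 + 2×10.1 = 26.99 m. Hydraulic radius R = A/P = 68.58/26.99 = 2.541 m. Q_A = (1/0.038)·68.58·2.541^(2/3)·√0.002198 = 157.5 m³/s.
Channel B: With bottom width b = 5.16 m and side slope z = 3: A = (b + zy)y = (5.16 + 3×3.87)×3.87 = 64.9 m²; P = b + 2y√(1+z²) = 5.16 + 2×3.87×3.162 = 29.64 m. Hydraulic radius R = A/P = 64.9/29.64 = 2.19 m. Q_B = (1/0.038)·64.9·2.19^(2/3)·√0.002198 = 135 m³/s.
The larger discharge is 157.5 m³/s and the smaller is 135 m³/s; the ratio is 1.17.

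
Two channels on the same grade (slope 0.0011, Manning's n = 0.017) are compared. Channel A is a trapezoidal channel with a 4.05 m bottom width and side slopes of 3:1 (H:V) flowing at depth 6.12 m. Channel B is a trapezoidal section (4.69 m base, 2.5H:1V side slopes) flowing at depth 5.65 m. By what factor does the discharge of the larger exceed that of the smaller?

Channel A: With bottom width b = 4.05 m and side slope z = 3: A = (b + zy)y = (4.05 + 3×6.12)×6.12 = 137.1 m²; P = b + 2y√(1+z²) = 4.05 + 2×6.12×3.162 = 42.76 m. Hydraulic radius R = A/P = 137.1/42.76 = 3.208 m. Q_A = (1/0.017)·137.1·3.208^(2/3)·√0.0011 = 582 m³/s.
Channel B: With bottom width b = 4.69 m and side slope z = 2.5: A = (b + zy)y = (4.69 + 2.5×5.65)×5.65 = 106.3 m²; P = b + 2y√(1+z²) = 4.69 + 2×5.65×2.693 = 35.12 m. Hydraulic radius R = A/P = 106.3/35.12 = 3.027 m. Q_B = (1/0.017)·106.3·3.027^(2/3)·√0.0011 = 434 m³/s.
The larger discharge is 582 m³/s and the smaller is 434 m³/s; the ratio is 1.34.

1.34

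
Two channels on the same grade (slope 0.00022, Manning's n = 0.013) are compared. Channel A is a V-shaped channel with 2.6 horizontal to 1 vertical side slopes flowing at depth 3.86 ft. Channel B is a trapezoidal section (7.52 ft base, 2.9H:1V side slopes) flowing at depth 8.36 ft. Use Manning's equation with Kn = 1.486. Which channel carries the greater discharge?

Channel A: For a triangular section with side slope z = 2.6: A = zy² = 2.6×3.86² = 38.74 ft²; P = 2y√(1+z²) = 2×3.86×2.786 = 21.51 ft. Hydraulic radius R = A/P = 38.74/21.51 = 1.801 ft. Q_A = (1.486/0.013)·38.74·1.801^(2/3)·√0.00022 = 97.24 ft³/s.
Channel B: With bottom width b = 7.52 ft and side slope z = 2.9: A = (b + zy)y = (7.52 + 2.9×8.36)×8.36 = 265.5 ft²; P = b + 2y√(1+z²) = 7.52 + 2×8.36×3.068 = 58.81 ft. Hydraulic radius R = A/P = 265.5/58.81 = 4.515 ft. Q_B = (1.486/0.013)·265.5·4.515^(2/3)·√0.00022 = 1230 ft³/s.
Q_A = 97.24 ft³/s vs Q_B = 1230 ft³/s, so channel B carries more.

channel B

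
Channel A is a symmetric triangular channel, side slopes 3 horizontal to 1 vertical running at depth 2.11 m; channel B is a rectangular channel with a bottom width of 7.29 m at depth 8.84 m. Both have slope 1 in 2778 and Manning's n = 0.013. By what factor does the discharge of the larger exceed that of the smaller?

Channel A: For a triangular section with side slope z = 3: A = zy² = 3×2.11² = 13.36 m²; P = 2y√(1+z²) = 2×2.11×3.162 = 13.34 m. Hydraulic radius R = A/P = 13.36/13.34 = 1.001 m. Q_A = (1/0.013)·13.36·1.001^(2/3)·√0.00036 = 19.5 m³/s.
Channel B: Flow area A = b·y = 7.29 × 8.84 = 64.44 m². Wetted perimeter P = b + 2y = 7.29 + 2×8.84 = 24.97 m. Hydraulic radius R = A/P = 64.44/24.97 = 2.581 m. Q_B = (1/0.013)·64.44·2.581^(2/3)·√0.00036 = 177 m³/s.
The larger discharge is 177 m³/s and the smaller is 19.5 m³/s; the ratio is 9.07.

9.07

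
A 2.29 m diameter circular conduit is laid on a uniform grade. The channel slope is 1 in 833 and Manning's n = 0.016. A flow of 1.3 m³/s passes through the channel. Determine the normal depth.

y_n = 0.715 m

Manning's equation rearranged: A R^(2/3) = nQ / (1·√S) = 0.016 × 1.3 / (√0.0012) = 0.6003.
Try y = 0.777 m: A R^(2/3) = 0.7041 — high.
Try y = 0.555 m: A R^(2/3) = 0.3657 — low.
Try y = 0.715 m: A R^(2/3) = 0.6007 — matches.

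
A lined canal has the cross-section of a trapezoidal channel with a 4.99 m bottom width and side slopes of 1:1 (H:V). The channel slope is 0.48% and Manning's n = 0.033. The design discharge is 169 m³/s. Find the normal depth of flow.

y_n = 4.61 m

Manning's equation rearranged: A R^(2/3) = nQ / (1·√S) = 0.033 × 169 / (√0.0048) = 80.5.
Trying y = 4 m: A R^(2/3) = 60.93 — short.
Trying y = 5.8 m: A R^(2/3) = 128 — over.
Trying y = 4.61 m: A R^(2/3) = 80.53 — ≈ 80.5.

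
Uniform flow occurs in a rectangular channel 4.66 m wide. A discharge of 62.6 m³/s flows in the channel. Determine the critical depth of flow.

For a rectangular channel, critical depth y_c = (q²/g)^(1/3) where q = Q/b = 62.6/4.66 = 13.43 m²/s.
So y_c = (13.43²/9.81)^(1/3) = 2.64 m.

y_c = 2.64 m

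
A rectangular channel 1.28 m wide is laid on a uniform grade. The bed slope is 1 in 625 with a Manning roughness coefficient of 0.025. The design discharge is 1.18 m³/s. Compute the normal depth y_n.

y_n = 1.06 m

Manning's equation rearranged: A R^(2/3) = nQ / (1·√S) = 0.025 × 1.18 / (√0.0016) = 0.7375.
At y = 1.34 m: A R^(2/3) = 0.9819 — too large.
At y = 1.06 m: A R^(2/3) = 0.7354 — matches.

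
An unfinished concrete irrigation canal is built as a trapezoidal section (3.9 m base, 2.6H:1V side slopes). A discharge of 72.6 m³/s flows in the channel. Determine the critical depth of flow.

At critical depth, Q² T / (g A³) = 1, i.e. A³/T = Q²/g = 72.6²/9.81 = 537.3.
At y = 2.51 m: A³/T = 1057 — high.
At y = 1.81 m: A³/T = 283.9 — low.
At y = 2.12 m: A³/T = 532.3 — ≈ 537.3.

y_c = 2.12 m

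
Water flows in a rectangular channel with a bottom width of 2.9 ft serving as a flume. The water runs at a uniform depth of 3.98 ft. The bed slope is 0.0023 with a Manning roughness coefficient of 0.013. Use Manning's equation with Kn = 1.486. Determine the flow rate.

Flow area A = b·y = 2.9 × 3.98 = 11.54 ft². Wetted perimeter P = b + 2y = 2.9 + 2×3.98 = 10.86 ft.
Hydraulic radius R = A/P = 11.54/10.86 = 1.063 ft.
Manning's equation: Q = (1.486/n) A R^(2/3) S^(1/2) = (1.486/0.013) × 11.54 × 1.063^(2/3) × 0.0023^(1/2) = 65.9 ft³/s.

Q = 65.9 ft³/s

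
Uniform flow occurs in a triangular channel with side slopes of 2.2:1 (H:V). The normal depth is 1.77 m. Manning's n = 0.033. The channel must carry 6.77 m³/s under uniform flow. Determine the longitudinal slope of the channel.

For a triangular section with side slope z = 2.2: A = zy² = 2.2×1.77² = 6.892 m²; P = 2y√(1+z²) = 2×1.77×2.417 = 8.555 m.
Hydraulic radius R = A/P = 6.892/8.555 = 0.8057 m.
From Manning's equation, S = [nQ / (1 A R^(2/3))]² = [0.033 × 6.77 / (1 × 6.892 × 0.8057^(2/3))]² = 0.0014.

S = 0.0014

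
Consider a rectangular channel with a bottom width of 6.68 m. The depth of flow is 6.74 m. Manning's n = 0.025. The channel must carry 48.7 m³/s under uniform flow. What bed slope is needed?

S = 0.00025

Flow area A = b·y = 6.68 × 6.74 = 45.02 m². Wetted perimeter P = b + 2y = 6.68 + 2×6.74 = 20.16 m.
Hydraulic radius R = A/P = 45.02/20.16 = 2.233 m.
From Manning's equation, S = [nQ / (1 A R^(2/3))]² = [0.025 × 48.7 / (1 × 45.02 × 2.233^(2/3))]² = 0.00025.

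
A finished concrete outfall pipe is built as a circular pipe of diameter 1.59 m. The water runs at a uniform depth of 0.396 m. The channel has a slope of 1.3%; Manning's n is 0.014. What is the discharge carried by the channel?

For a circular section of diameter D = 1.59 m at depth y = 0.396 m, the central angle is θ = 2 arccos(1 − 2y/D) = 2.09 rad. Then A = (D²/8)(θ − sin θ) = 0.3861 m² and P = Dθ/2 = 1.662 m.
Hydraulic radius R = A/P = 0.3861/1.662 = 0.2324 m.
Manning's equation: Q = (1/n) A R^(2/3) S^(1/2) = (1/0.014) × 0.3861 × 0.2324^(2/3) × 0.013^(1/2) = 1.19 m³/s.

Q = 1.19 m³/s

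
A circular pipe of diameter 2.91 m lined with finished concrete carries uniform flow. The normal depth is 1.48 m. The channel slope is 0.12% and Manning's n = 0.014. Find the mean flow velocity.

V = 2.02 m/s

For a circular section of diameter D = 2.91 m at depth y = 1.48 m, the central angle is θ = 2 arccos(1 − 2y/D) = 3.176 rad. Then A = (D²/8)(θ − sin θ) = 3.398 m² and P = Dθ/2 = 4.621 m.
Hydraulic radius R = A/P = 3.398/4.621 = 0.7354 m.
From Manning's equation, V = (1/n) R^(2/3) S^(1/2) = (1/0.014) × 0.7354^(2/3) × 0.0012^(1/2) = 2.02 m/s.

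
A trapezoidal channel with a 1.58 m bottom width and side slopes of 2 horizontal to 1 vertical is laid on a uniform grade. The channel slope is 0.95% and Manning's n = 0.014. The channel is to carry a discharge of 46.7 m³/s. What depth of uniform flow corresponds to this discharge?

y_n = 1.57 m

Manning's equation rearranged: A R^(2/3) = nQ / (1·√S) = 0.014 × 46.7 / (√0.0095) = 6.708.
Try y = 1.23 m: A R^(2/3) = 3.924 — short.
Try y = 1.9 m: A R^(2/3) = 10.32 — over.
Try y = 1.57 m: A R^(2/3) = 6.71 — close enough.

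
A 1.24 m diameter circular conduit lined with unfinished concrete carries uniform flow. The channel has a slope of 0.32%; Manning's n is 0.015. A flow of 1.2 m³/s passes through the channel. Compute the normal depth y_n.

y_n = 0.674 m

Manning's equation rearranged: A R^(2/3) = nQ / (1·√S) = 0.015 × 1.2 / (√0.0032) = 0.3182.
Trying y = 0.774 m: A R^(2/3) = 0.3944 — high.
Trying y = 0.487 m: A R^(2/3) = 0.1803 — low.
Trying y = 0.674 m: A R^(2/3) = 0.3178 — close enough.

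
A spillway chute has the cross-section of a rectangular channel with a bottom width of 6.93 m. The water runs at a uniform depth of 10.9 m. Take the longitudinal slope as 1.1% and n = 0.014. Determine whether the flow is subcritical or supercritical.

supercritical

Flow area A = b·y = 6.93 × 10.9 = 75.54 m². Wetted perimeter P = b + 2y = 6.93 + 2×10.9 = 28.73 m.
Hydraulic radius R = A/P = 75.54/28.73 = 2.629 m.
V = (1/n) R^(2/3) √S = (1/0.014) × 2.629^(2/3) × √0.011 = 14.27 m/s. Hydraulic depth D_h = A/T = 75.54/6.93 = 10.9 m.
Froude number Fr = V/√(g·D_h) = 14.27/√(9.81×10.9) = 1.38, which is greater than 1, so the flow is supercritical.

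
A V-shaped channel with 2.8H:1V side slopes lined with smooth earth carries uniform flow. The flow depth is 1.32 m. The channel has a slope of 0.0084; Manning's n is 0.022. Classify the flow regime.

For a triangular section with side slope z = 2.8: A = zy² = 2.8×1.32² = 4.879 m²; P = 2y√(1+z²) = 2×1.32×2.973 = 7.849 m.
Hydraulic radius R = A/P = 4.879/7.849 = 0.6215 m.
V = (1/n) R^(2/3) √S = (1/0.022) × 0.6215^(2/3) × √0.0084 = 3.034 m/s. Hydraulic depth D_h = A/T = 4.879/7.392 = 0.66 m.
Froude number Fr = V/√(g·D_h) = 3.034/√(9.81×0.66) = 1.19, which is greater than 1, so the flow is supercritical.

supercritical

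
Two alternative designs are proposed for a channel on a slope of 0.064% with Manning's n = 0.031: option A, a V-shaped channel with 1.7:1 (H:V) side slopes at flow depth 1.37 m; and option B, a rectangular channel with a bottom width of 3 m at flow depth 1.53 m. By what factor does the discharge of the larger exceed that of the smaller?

Channel A: For a triangular section with side slope z = 1.7: A = zy² = 1.7×1.37² = 3.191 m²; P = 2y√(1+z²) = 2×1.37×1.972 = 5.404 m. Hydraulic radius R = A/P = 3.191/5.404 = 0.5904 m. Q_A = (1/0.031)·3.191·0.5904^(2/3)·√0.00064 = 1.833 m³/s.
Channel B: Flow area A = b·y = 3 × 1.53 = 4.59 m². Wetted perimeter P = b + 2y = 3 + 2×1.53 = 6.06 m. Hydraulic radius R = A/P = 4.59/6.06 = 0.7574 m. Q_B = (1/0.031)·4.59·0.7574^(2/3)·√0.00064 = 3.112 m³/s.
The larger discharge is 3.112 m³/s and the smaller is 1.833 m³/s; the ratio is 1.7.

1.7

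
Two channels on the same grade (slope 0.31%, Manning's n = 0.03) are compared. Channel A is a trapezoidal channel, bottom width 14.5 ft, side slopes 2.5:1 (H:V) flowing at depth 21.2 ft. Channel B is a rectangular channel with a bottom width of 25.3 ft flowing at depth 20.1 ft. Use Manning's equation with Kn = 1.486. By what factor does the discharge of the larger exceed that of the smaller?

3.58

Channel A: With bottom width b = 14.5 ft and side slope z = 2.5: A = (b + zy)y = (14.5 + 2.5×21.2)×21.2 = 1431 ft²; P = b + 2y√(1+z²) = 14.5 + 2×21.2×2.693 = 128.7 ft. Hydraulic radius R = A/P = 1431/128.7 = 11.12 ft. Q_A = (1.486/0.03)·1431·11.12^(2/3)·√0.0031 = 19660 ft³/s.
Channel B: Flow area A = b·y = 25.3 × 20.1 = 508.5 ft². Wetted perimeter P = b + 2y = 25.3 + 2×20.1 = 65.5 ft. Hydraulic radius R = A/P = 508.5/65.5 = 7.764 ft. Q_B = (1.486/0.03)·508.5·7.764^(2/3)·√0.0031 = 5499 ft³/s.
The larger discharge is 19660 ft³/s and the smaller is 5499 ft³/s; the ratio is 3.58.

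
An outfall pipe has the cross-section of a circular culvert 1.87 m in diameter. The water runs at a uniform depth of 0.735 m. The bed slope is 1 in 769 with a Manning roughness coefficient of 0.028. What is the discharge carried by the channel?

For a circular section of diameter D = 1.87 m at depth y = 0.735 m, the central angle is θ = 2 arccos(1 − 2y/D) = 2.71 rad. Then A = (D²/8)(θ − sin θ) = 1.002 m² and P = Dθ/2 = 2.534 m.
Hydraulic radius R = A/P = 1.002/2.534 = 0.3954 m.
Manning's equation: Q = (1/n) A R^(2/3) S^(1/2) = (1/0.028) × 1.002 × 0.3954^(2/3) × 0.0013^(1/2) = 0.695 m³/s.

Q = 0.695 m³/s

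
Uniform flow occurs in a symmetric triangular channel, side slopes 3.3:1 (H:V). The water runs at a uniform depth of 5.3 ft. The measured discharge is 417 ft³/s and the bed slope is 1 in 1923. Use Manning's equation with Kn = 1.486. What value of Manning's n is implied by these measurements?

For a triangular section with side slope z = 3.3: A = zy² = 3.3×5.3² = 92.7 ft²; P = 2y√(1+z²) = 2×5.3×3.448 = 36.55 ft.
Hydraulic radius R = A/P = 92.7/36.55 = 2.536 ft.
Rearranging Manning's equation: n = (1.486/Q) A R^(2/3) S^(1/2) = (1.486/417) × 92.7 × 2.536^(2/3) × √0.00052 = 0.014.

n = 0.014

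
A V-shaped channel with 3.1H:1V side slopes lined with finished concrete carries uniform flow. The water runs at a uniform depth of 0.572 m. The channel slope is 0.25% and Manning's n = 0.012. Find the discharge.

For a triangular section with side slope z = 3.1: A = zy² = 3.1×0.572² = 1.014 m²; P = 2y√(1+z²) = 2×0.572×3.257 = 3.726 m.
Hydraulic radius R = A/P = 1.014/3.726 = 0.2722 m.
Manning's equation: Q = (1/n) A R^(2/3) S^(1/2) = (1/0.012) × 1.014 × 0.2722^(2/3) × 0.0025^(1/2) = 1.77 m³/s.

Q = 1.77 m³/s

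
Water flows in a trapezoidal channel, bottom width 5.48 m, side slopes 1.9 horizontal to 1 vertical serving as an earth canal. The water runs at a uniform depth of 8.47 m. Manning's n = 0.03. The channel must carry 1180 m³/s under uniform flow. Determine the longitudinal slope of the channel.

With bottom width b = 5.48 m and side slope z = 1.9: A = (b + zy)y = (5.48 + 1.9×8.47)×8.47 = 182.7 m²; P = b + 2y√(1+z²) = 5.48 + 2×8.47×2.147 = 41.85 m.
Hydraulic radius R = A/P = 182.7/41.85 = 4.366 m.
From Manning's equation, S = [nQ / (1 A R^(2/3))]² = [0.03 × 1180 / (1 × 182.7 × 4.366^(2/3))]² = 0.00526.

S = 0.00526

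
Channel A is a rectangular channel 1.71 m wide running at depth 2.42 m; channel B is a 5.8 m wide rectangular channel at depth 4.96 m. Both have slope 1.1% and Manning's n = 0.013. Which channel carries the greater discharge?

channel B

Channel A: Flow area A = b·y = 1.71 × 2.42 = 4.138 m². Wetted perimeter P = b + 2y = 1.71 + 2×2.42 = 6.55 m. Hydraulic radius R = A/P = 4.138/6.55 = 0.6318 m. Q_A = (1/0.013)·4.138·0.6318^(2/3)·√0.011 = 24.58 m³/s.
Channel B: Flow area A = b·y = 5.8 × 4.96 = 28.77 m². Wetted perimeter P = b + 2y = 5.8 + 2×4.96 = 15.72 m. Hydraulic radius R = A/P = 28.77/15.72 = 1.83 m. Q_B = (1/0.013)·28.77·1.83^(2/3)·√0.011 = 347.2 m³/s.
Q_A = 24.58 m³/s vs Q_B = 347.2 m³/s, so channel B carries more.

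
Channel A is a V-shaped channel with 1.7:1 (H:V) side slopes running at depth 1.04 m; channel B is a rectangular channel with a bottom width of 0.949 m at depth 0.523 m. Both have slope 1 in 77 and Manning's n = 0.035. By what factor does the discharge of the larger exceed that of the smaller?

Channel A: For a triangular section with side slope z = 1.7: A = zy² = 1.7×1.04² = 1.839 m²; P = 2y√(1+z²) = 2×1.04×1.972 = 4.102 m. Hydraulic radius R = A/P = 1.839/4.102 = 0.4482 m. Q_A = (1/0.035)·1.839·0.4482^(2/3)·√0.01299 = 3.506 m³/s.
Channel B: Flow area A = b·y = 0.949 × 0.523 = 0.4963 m². Wetted perimeter P = b + 2y = 0.949 + 2×0.523 = 1.995 m. Hydraulic radius R = A/P = 0.4963/1.995 = 0.2488 m. Q_B = (1/0.035)·0.4963·0.2488^(2/3)·√0.01299 = 0.6393 m³/s.
The larger discharge is 3.506 m³/s and the smaller is 0.6393 m³/s; the ratio is 5.49.

5.49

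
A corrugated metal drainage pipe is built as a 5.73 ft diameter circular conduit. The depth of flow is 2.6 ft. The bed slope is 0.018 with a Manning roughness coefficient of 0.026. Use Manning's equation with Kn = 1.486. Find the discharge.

Q = 106 ft³/s

For a circular section of diameter D = 5.73 ft at depth y = 2.6 ft, the central angle is θ = 2 arccos(1 − 2y/D) = 2.956 rad. Then A = (D²/8)(θ − sin θ) = 11.38 ft² and P = Dθ/2 = 8.47 ft.
Hydraulic radius R = A/P = 11.38/8.47 = 1.343 ft.
Manning's equation: Q = (1.486/n) A R^(2/3) S^(1/2) = (1.486/0.026) × 11.38 × 1.343^(2/3) × 0.018^(1/2) = 106 ft³/s.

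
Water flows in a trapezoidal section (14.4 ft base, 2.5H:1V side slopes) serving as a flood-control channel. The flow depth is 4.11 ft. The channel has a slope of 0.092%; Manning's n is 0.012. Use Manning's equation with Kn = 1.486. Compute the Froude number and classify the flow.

With bottom width b = 14.4 ft and side slope z = 2.5: A = (b + zy)y = (14.4 + 2.5×4.11)×4.11 = 101.4 ft²; P = b + 2y√(1+z²) = 14.4 + 2×4.11×2.693 = 36.53 ft.
Hydraulic radius R = A/P = 101.4/36.53 = 2.776 ft.
V = (1.486/n) R^(2/3) √S = (1.486/0.012) × 2.776^(2/3) × √0.00092 = 7.419 ft/s. Hydraulic depth D_h = A/T = 101.4/34.95 = 2.902 ft.
Froude number Fr = V/√(g·D_h) = 7.419/√(32.2×2.902) = 0.768, which is less than 1, so the flow is subcritical.

subcritical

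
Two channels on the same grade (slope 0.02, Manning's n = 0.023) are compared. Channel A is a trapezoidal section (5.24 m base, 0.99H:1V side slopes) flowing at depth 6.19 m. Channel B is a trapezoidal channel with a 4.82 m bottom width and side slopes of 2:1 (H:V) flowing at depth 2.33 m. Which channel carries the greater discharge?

channel A

Channel A: With bottom width b = 5.24 m and side slope z = 0.99: A = (b + zy)y = (5.24 + 0.99×6.19)×6.19 = 70.37 m²; P = b + 2y√(1+z²) = 5.24 + 2×6.19×1.407 = 22.66 m. Hydraulic radius R = A/P = 70.37/22.66 = 3.105 m. Q_A = (1/0.023)·70.37·3.105^(2/3)·√0.02 = 921 m³/s.
Channel B: With bottom width b = 4.82 m and side slope z = 2: A = (b + zy)y = (4.82 + 2×2.33)×2.33 = 22.09 m²; P = b + 2y√(1+z²) = 4.82 + 2×2.33×2.236 = 15.24 m. Hydraulic radius R = A/P = 22.09/15.24 = 1.449 m. Q_B = (1/0.023)·22.09·1.449^(2/3)·√0.02 = 173.9 m³/s.
Q_A = 921 m³/s vs Q_B = 173.9 m³/s, so channel A carries more.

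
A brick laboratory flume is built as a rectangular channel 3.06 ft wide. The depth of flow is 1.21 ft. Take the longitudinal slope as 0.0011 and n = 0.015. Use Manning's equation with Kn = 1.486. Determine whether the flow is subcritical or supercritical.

Flow area A = b·y = 3.06 × 1.21 = 3.703 ft². Wetted perimeter P = b + 2y = 3.06 + 2×1.21 = 5.48 ft.
Hydraulic radius R = A/P = 3.703/5.48 = 0.6757 ft.
V = (1.486/n) R^(2/3) √S = (1.486/0.015) × 0.6757^(2/3) × √0.0011 = 2.53 ft/s. Hydraulic depth D_h = A/T = 3.703/3.06 = 1.21 ft.
Froude number Fr = V/√(g·D_h) = 2.53/√(32.2×1.21) = 0.405, which is less than 1, so the flow is subcritical.

subcritical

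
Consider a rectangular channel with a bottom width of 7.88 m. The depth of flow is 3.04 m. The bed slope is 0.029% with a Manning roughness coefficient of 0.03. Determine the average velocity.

Flow area A = b·y = 7.88 × 3.04 = 23.96 m². Wetted perimeter P = b + 2y = 7.88 + 2×3.04 = 13.96 m.
Hydraulic radius R = A/P = 23.96/13.96 = 1.716 m.
From Manning's equation, V = (1/n) R^(2/3) S^(1/2) = (1/0.03) × 1.716^(2/3) × 0.00029^(1/2) = 0.814 m/s.

V = 0.814 m/s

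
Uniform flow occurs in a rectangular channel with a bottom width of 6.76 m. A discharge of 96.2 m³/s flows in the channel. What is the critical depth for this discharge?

For a rectangular channel, critical depth y_c = (q²/g)^(1/3) where q = Q/b = 96.2/6.76 = 14.23 m²/s.
So y_c = (14.23²/9.81)^(1/3) = 2.74 m.

y_c = 2.74 m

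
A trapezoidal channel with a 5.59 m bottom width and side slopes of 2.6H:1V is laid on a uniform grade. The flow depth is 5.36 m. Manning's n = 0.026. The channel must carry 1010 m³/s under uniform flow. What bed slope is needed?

With bottom width b = 5.59 m and side slope z = 2.6: A = (b + zy)y = (5.59 + 2.6×5.36)×5.36 = 104.7 m²; P = b + 2y√(1+z²) = 5.59 + 2×5.36×2.786 = 35.45 m.
Hydraulic radius R = A/P = 104.7/35.45 = 2.952 m.
From Manning's equation, S = [nQ / (1 A R^(2/3))]² = [0.026 × 1010 / (1 × 104.7 × 2.952^(2/3))]² = 0.0149.

S = 0.0149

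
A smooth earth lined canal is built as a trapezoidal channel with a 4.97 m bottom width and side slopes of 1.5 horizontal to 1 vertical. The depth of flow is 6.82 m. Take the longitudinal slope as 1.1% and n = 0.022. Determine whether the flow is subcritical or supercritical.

supercritical

With bottom width b = 4.97 m and side slope z = 1.5: A = (b + zy)y = (4.97 + 1.5×6.82)×6.82 = 103.7 m²; P = b + 2y√(1+z²) = 4.97 + 2×6.82×1.803 = 29.56 m.
Hydraulic radius R = A/P = 103.7/29.56 = 3.507 m.
V = (1/n) R^(2/3) √S = (1/0.022) × 3.507^(2/3) × √0.011 = 11 m/s. Hydraulic depth D_h = A/T = 103.7/25.43 = 4.076 m.
Froude number Fr = V/√(g·D_h) = 11/√(9.81×4.076) = 1.74, which is greater than 1, so the flow is supercritical.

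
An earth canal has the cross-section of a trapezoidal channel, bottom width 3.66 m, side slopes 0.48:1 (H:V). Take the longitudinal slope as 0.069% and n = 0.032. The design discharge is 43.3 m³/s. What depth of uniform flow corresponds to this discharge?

y_n = 5.21 m

Manning's equation rearranged: A R^(2/3) = nQ / (1·√S) = 0.032 × 43.3 / (√0.00069) = 52.75.
At y = 4.66 m: A R^(2/3) = 43.08 — low.
At y = 5.95 m: A R^(2/3) = 67.55 — high.
At y = 5.21 m: A R^(2/3) = 52.79 — close enough.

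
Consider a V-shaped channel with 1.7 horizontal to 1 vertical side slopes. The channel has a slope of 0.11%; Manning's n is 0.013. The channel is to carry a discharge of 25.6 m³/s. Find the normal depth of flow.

Manning's equation rearranged: A R^(2/3) = nQ / (1·√S) = 0.013 × 25.6 / (√0.0011) = 10.03.
Try y = 2.74 m: A R^(2/3) = 14.26 — over.
Try y = 1.79 m: A R^(2/3) = 4.582 — short.
Try y = 2.4 m: A R^(2/3) = 10.01 — close enough.

y_n = 2.4 m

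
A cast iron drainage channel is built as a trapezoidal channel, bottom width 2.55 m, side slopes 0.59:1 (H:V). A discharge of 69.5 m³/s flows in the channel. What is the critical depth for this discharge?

y_c = 3.27 m

At critical depth, Q² T / (g A³) = 1, i.e. A³/T = Q²/g = 69.5²/9.81 = 492.4.
Trying y = 3.62 m: A³/T = 715.5 — too large.
Trying y = 3.27 m: A³/T = 490.4 — close enough.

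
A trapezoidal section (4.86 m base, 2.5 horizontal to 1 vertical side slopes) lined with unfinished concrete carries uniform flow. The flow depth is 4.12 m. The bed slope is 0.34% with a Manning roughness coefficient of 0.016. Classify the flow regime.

With bottom width b = 4.86 m and side slope z = 2.5: A = (b + zy)y = (4.86 + 2.5×4.12)×4.12 = 62.46 m²; P = b + 2y√(1+z²) = 4.86 + 2×4.12×2.693 = 27.05 m.
Hydraulic radius R = A/P = 62.46/27.05 = 2.309 m.
V = (1/n) R^(2/3) √S = (1/0.016) × 2.309^(2/3) × √0.0034 = 6.367 m/s. Hydraulic depth D_h = A/T = 62.46/25.46 = 2.453 m.
Froude number Fr = V/√(g·D_h) = 6.367/√(9.81×2.453) = 1.3, which is greater than 1, so the flow is supercritical.

supercritical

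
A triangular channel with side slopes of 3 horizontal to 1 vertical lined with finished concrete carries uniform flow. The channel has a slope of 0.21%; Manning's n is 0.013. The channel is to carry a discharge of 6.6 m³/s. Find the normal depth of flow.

Manning's equation rearranged: A R^(2/3) = nQ / (1·√S) = 0.013 × 6.6 / (√0.0021) = 1.872.
Trying y = 1.25 m: A R^(2/3) = 3.308 — too large.
Trying y = 1.01 m: A R^(2/3) = 1.874 — ≈ 1.872.

y_n = 1.01 m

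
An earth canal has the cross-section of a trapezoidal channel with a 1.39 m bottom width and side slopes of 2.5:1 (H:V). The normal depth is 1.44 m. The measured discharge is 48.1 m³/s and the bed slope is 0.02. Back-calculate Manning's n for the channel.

With bottom width b = 1.39 m and side slope z = 2.5: A = (b + zy)y = (1.39 + 2.5×1.44)×1.44 = 7.186 m²; P = b + 2y√(1+z²) = 1.39 + 2×1.44×2.693 = 9.145 m.
Hydraulic radius R = A/P = 7.186/9.145 = 0.7858 m.
Rearranging Manning's equation: n = (1/Q) A R^(2/3) S^(1/2) = (1/48.1) × 7.186 × 0.7858^(2/3) × √0.02 = 0.018.

n = 0.018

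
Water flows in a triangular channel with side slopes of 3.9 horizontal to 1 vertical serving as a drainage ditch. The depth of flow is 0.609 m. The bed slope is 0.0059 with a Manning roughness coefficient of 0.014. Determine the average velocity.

V = 2.43 m/s

For a triangular section with side slope z = 3.9: A = zy² = 3.9×0.609² = 1.446 m²; P = 2y√(1+z²) = 2×0.609×4.026 = 4.904 m.
Hydraulic radius R = A/P = 1.446/4.904 = 0.295 m.
From Manning's equation, V = (1/n) R^(2/3) S^(1/2) = (1/0.014) × 0.295^(2/3) × 0.0059^(1/2) = 2.43 m/s.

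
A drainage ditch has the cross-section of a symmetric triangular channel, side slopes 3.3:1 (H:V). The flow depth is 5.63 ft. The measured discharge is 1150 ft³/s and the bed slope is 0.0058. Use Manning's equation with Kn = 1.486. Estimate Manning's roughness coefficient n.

For a triangular section with side slope z = 3.3: A = zy² = 3.3×5.63² = 104.6 ft²; P = 2y√(1+z²) = 2×5.63×3.448 = 38.83 ft.
Hydraulic radius R = A/P = 104.6/38.83 = 2.694 ft.
Rearranging Manning's equation: n = (1.486/Q) A R^(2/3) S^(1/2) = (1.486/1150) × 104.6 × 2.694^(2/3) × √0.0058 = 0.0199.

n = 0.0199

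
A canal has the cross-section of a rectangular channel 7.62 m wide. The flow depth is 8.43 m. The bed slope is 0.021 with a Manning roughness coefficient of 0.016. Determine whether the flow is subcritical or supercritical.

Flow area A = b·y = 7.62 × 8.43 = 64.24 m². Wetted perimeter P = b + 2y = 7.62 + 2×8.43 = 24.48 m.
Hydraulic radius R = A/P = 64.24/24.48 = 2.624 m.
V = (1/n) R^(2/3) √S = (1/0.016) × 2.624^(2/3) × √0.021 = 17.23 m/s. Hydraulic depth D_h = A/T = 64.24/7.62 = 8.43 m.
Froude number Fr = V/√(g·D_h) = 17.23/√(9.81×8.43) = 1.89, which is greater than 1, so the flow is supercritical.

supercritical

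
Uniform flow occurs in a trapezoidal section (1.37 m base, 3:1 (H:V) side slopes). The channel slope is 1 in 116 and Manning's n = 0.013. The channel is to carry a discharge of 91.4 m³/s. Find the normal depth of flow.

Manning's equation rearranged: A R^(2/3) = nQ / (1·√S) = 0.013 × 91.4 / (√0.008621) = 12.8.
At y = 1.31 m: A R^(2/3) = 5.573 — low.
At y = 1.86 m: A R^(2/3) = 12.79 — close enough.

y_n = 1.86 m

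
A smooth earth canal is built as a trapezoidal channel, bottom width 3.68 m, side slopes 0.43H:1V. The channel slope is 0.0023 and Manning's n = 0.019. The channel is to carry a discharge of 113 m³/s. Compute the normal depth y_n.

y_n = 4.91 m

Manning's equation rearranged: A R^(2/3) = nQ / (1·√S) = 0.019 × 113 / (√0.0023) = 44.77.
Try y = 5.66 m: A R^(2/3) = 57.87 — too large.
Try y = 4.23 m: A R^(2/3) = 34.48 — too small.
Try y = 4.91 m: A R^(2/3) = 44.82 — ≈ 44.77.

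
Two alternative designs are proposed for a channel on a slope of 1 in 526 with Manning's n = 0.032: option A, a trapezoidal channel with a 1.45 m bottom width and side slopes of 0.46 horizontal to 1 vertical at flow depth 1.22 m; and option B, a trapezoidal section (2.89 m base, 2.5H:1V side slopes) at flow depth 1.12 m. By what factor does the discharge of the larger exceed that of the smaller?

2.94

Channel A: With bottom width b = 1.45 m and side slope z = 0.46: A = (b + zy)y = (1.45 + 0.46×1.22)×1.22 = 2.454 m²; P = b + 2y√(1+z²) = 1.45 + 2×1.22×1.101 = 4.136 m. Hydraulic radius R = A/P = 2.454/4.136 = 0.5933 m. Q_A = (1/0.032)·2.454·0.5933^(2/3)·√0.001901 = 2.361 m³/s.
Channel B: With bottom width b = 2.89 m and side slope z = 2.5: A = (b + zy)y = (2.89 + 2.5×1.12)×1.12 = 6.373 m²; P = b + 2y√(1+z²) = 2.89 + 2×1.12×2.693 = 8.921 m. Hydraulic radius R = A/P = 6.373/8.921 = 0.7143 m. Q_B = (1/0.032)·6.373·0.7143^(2/3)·√0.001901 = 6.939 m³/s.
The larger discharge is 6.939 m³/s and the smaller is 2.361 m³/s; the ratio is 2.94.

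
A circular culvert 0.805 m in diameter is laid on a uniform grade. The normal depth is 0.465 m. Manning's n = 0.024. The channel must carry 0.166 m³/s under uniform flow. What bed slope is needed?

For a circular section of diameter D = 0.805 m at depth y = 0.465 m, the central angle is θ = 2 arccos(1 − 2y/D) = 3.453 rad. Then A = (D²/8)(θ − sin θ) = 0.3046 m² and P = Dθ/2 = 1.39 m.
Hydraulic radius R = A/P = 0.3046/1.39 = 0.2191 m.
From Manning's equation, S = [nQ / (1 A R^(2/3))]² = [0.024 × 0.166 / (1 × 0.3046 × 0.2191^(2/3))]² = 0.0013.

S = 0.0013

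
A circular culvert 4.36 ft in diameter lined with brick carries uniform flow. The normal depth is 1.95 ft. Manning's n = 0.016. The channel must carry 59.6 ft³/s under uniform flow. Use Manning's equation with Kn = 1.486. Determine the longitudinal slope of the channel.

S = 0.0097

For a circular section of diameter D = 4.36 ft at depth y = 1.95 ft, the central angle is θ = 2 arccos(1 − 2y/D) = 2.93 rad. Then A = (D²/8)(θ − sin θ) = 6.464 ft² and P = Dθ/2 = 6.388 ft.
Hydraulic radius R = A/P = 6.464/6.388 = 1.012 ft.
From Manning's equation, S = [nQ / (1.486 A R^(2/3))]² = [0.016 × 59.6 / (1.486 × 6.464 × 1.012^(2/3))]² = 0.0097.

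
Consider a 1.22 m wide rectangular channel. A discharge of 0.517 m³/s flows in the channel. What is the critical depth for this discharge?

For a rectangular channel, critical depth y_c = (q²/g)^(1/3) where q = Q/b = 0.517/1.22 = 0.4238 m²/s.
So y_c = (0.4238²/9.81)^(1/3) = 0.264 m.

y_c = 0.264 m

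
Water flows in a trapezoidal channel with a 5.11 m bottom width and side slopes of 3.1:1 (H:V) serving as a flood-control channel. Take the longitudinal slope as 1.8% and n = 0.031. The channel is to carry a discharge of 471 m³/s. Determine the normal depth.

Manning's equation rearranged: A R^(2/3) = nQ / (1·√S) = 0.031 × 471 / (√0.018) = 108.8.
At y = 4.21 m: A R^(2/3) = 135.1 — too large.
At y = 2.98 m: A R^(2/3) = 61.94 — too small.
At y = 3.83 m: A R^(2/3) = 108.8 — matches.

y_n = 3.83 m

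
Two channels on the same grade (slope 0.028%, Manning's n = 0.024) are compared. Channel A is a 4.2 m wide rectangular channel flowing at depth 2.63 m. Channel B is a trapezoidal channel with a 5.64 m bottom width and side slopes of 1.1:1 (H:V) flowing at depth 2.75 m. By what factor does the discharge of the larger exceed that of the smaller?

2.8

Channel A: Flow area A = b·y = 4.2 × 2.63 = 11.05 m². Wetted perimeter P = b + 2y = 4.2 + 2×2.63 = 9.46 m. Hydraulic radius R = A/P = 11.05/9.46 = 1.168 m. Q_A = (1/0.024)·11.05·1.168^(2/3)·√0.00028 = 8.54 m³/s.
Channel B: With bottom width b = 5.64 m and side slope z = 1.1: A = (b + zy)y = (5.64 + 1.1×2.75)×2.75 = 23.83 m²; P = b + 2y√(1+z²) = 5.64 + 2×2.75×1.487 = 13.82 m. Hydraulic radius R = A/P = 23.83/13.82 = 1.725 m. Q_B = (1/0.024)·23.83·1.725^(2/3)·√0.00028 = 23.89 m³/s.
The larger discharge is 23.89 m³/s and the smaller is 8.54 m³/s; the ratio is 2.8.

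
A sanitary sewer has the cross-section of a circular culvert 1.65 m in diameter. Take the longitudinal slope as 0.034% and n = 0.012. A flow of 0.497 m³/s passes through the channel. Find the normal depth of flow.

Manning's equation rearranged: A R^(2/3) = nQ / (1·√S) = 0.012 × 0.497 / (√0.00034) = 0.3234.
Trying y = 0.681 m: A R^(2/3) = 0.4227 — high.
Trying y = 0.465 m: A R^(2/3) = 0.2055 — low.
Trying y = 0.589 m: A R^(2/3) = 0.3233 — close enough.

y_n = 0.589 m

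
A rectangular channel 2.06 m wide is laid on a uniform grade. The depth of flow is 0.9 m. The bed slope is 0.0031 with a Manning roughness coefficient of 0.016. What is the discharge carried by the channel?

Flow area A = b·y = 2.06 × 0.9 = 1.854 m². Wetted perimeter P = b + 2y = 2.06 + 2×0.9 = 3.86 m.
Hydraulic radius R = A/P = 1.854/3.86 = 0.4803 m.
Manning's equation: Q = (1/n) A R^(2/3) S^(1/2) = (1/0.016) × 1.854 × 0.4803^(2/3) × 0.0031^(1/2) = 3.96 m³/s.

Q = 3.96 m³/s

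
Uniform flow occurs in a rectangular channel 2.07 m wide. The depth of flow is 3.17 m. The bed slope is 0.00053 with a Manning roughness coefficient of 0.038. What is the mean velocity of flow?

V = 0.513 m/s

Flow area A = b·y = 2.07 × 3.17 = 6.562 m². Wetted perimeter P = b + 2y = 2.07 + 2×3.17 = 8.41 m.
Hydraulic radius R = A/P = 6.562/8.41 = 0.7802 m.
From Manning's equation, V = (1/n) R^(2/3) S^(1/2) = (1/0.038) × 0.7802^(2/3) × 0.00053^(1/2) = 0.513 m/s.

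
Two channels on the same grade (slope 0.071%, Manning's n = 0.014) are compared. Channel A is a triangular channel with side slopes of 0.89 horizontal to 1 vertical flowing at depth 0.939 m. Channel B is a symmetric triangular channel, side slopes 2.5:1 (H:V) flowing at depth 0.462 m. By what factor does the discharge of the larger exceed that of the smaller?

1.89

Channel A: For a triangular section with side slope z = 0.89: A = zy² = 0.89×0.939² = 0.7847 m²; P = 2y√(1+z²) = 2×0.939×1.339 = 2.514 m. Hydraulic radius R = A/P = 0.7847/2.514 = 0.3121 m. Q_A = (1/0.014)·0.7847·0.3121^(2/3)·√0.00071 = 0.6873 m³/s.
Channel B: For a triangular section with side slope z = 2.5: A = zy² = 2.5×0.462² = 0.5336 m²; P = 2y√(1+z²) = 2×0.462×2.693 = 2.488 m. Hydraulic radius R = A/P = 0.5336/2.488 = 0.2145 m. Q_B = (1/0.014)·0.5336·0.2145^(2/3)·√0.00071 = 0.3639 m³/s.
The larger discharge is 0.6873 m³/s and the smaller is 0.3639 m³/s; the ratio is 1.89.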